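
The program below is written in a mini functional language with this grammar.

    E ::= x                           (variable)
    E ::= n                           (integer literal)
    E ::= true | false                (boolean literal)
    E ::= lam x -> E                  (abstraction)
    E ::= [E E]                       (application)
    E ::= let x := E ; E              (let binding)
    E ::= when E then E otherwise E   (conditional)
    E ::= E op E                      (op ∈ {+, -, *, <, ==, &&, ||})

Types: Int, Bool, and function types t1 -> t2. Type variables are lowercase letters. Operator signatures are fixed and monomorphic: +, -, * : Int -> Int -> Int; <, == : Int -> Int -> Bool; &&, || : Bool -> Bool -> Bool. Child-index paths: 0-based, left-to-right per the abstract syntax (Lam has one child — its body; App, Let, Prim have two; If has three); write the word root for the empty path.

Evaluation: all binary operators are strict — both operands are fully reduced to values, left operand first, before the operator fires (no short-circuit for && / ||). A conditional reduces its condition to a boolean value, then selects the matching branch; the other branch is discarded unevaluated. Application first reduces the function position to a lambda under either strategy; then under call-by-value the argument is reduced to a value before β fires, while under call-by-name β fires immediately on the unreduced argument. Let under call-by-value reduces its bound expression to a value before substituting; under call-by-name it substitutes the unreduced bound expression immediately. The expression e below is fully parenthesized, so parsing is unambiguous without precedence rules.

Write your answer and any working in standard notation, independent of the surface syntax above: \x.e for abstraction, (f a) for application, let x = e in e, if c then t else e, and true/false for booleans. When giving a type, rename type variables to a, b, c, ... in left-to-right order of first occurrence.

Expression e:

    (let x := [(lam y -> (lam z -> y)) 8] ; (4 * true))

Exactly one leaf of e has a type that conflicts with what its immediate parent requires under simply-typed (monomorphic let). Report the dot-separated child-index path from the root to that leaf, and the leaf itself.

Answer: 1.1 : true

Working:
y : a
\z._ : b -> a
\y._ : a -> b -> a
  unify a -> b -> a ~ Int -> c
  unify a ~ Int
  unify b -> Int ~ c
_ _ : b -> Int
let x : b -> Int
  unify Int ~ Int
  unify Bool ~ Int
  FAIL: mismatch Bool ~ Int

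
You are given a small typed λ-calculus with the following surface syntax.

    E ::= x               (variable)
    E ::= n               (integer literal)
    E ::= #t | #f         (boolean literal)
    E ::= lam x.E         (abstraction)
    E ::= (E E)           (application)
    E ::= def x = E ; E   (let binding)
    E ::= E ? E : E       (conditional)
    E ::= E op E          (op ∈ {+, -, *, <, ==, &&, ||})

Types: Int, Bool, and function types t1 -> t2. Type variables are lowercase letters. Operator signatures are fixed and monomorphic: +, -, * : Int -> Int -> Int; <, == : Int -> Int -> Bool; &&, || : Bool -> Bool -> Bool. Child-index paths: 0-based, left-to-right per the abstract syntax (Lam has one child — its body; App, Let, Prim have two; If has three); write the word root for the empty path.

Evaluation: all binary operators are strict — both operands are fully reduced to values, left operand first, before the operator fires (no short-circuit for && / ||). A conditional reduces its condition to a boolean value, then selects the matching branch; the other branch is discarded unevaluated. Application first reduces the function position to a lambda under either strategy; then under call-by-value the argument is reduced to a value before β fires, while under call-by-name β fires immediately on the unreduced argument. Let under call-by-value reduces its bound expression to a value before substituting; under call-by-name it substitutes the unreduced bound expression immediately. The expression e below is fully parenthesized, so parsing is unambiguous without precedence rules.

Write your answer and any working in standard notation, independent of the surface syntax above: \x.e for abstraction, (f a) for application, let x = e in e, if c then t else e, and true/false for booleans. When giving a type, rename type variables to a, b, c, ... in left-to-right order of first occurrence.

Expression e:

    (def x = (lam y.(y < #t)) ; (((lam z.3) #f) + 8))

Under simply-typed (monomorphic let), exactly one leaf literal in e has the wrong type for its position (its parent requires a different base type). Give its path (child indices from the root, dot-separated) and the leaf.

Answer: 0.0.1 : true

Working:
y : a
  unify a ~ Int
  unify Bool ~ Int
  FAIL: mismatch Bool ~ Int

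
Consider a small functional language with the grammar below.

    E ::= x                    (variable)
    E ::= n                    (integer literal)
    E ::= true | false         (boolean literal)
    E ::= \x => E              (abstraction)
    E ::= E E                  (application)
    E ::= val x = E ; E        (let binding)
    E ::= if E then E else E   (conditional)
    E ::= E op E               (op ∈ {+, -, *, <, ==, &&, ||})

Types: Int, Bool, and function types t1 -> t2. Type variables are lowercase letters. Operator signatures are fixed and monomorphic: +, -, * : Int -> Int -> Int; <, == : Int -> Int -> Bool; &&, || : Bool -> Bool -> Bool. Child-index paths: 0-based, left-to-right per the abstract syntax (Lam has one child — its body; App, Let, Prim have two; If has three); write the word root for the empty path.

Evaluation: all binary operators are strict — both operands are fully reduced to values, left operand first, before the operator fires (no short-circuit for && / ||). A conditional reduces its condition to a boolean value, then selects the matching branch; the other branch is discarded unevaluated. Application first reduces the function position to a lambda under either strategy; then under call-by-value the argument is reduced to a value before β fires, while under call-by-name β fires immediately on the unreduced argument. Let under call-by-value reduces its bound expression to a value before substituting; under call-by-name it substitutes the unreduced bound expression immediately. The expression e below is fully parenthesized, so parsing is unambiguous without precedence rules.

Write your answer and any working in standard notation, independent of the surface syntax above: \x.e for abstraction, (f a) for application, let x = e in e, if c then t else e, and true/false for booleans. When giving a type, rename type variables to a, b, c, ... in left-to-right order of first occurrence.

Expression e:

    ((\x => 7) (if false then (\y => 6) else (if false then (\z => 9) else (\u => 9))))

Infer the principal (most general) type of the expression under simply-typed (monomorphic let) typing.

Trace:
\x._ : a -> Int
  unify Bool ~ Bool
\y._ : b -> Int
  unify Bool ~ Bool
\z._ : c -> Int
\u._ : d -> Int
  unify c -> Int ~ d -> Int
  unify c ~ d
  unify Int ~ Int
  unify b -> Int ~ d -> Int
  unify b ~ d
  unify Int ~ Int
  unify a -> Int ~ (d -> Int) -> e
  unify a ~ d -> Int
  unify Int ~ e
_ _ : Int

Answer: Int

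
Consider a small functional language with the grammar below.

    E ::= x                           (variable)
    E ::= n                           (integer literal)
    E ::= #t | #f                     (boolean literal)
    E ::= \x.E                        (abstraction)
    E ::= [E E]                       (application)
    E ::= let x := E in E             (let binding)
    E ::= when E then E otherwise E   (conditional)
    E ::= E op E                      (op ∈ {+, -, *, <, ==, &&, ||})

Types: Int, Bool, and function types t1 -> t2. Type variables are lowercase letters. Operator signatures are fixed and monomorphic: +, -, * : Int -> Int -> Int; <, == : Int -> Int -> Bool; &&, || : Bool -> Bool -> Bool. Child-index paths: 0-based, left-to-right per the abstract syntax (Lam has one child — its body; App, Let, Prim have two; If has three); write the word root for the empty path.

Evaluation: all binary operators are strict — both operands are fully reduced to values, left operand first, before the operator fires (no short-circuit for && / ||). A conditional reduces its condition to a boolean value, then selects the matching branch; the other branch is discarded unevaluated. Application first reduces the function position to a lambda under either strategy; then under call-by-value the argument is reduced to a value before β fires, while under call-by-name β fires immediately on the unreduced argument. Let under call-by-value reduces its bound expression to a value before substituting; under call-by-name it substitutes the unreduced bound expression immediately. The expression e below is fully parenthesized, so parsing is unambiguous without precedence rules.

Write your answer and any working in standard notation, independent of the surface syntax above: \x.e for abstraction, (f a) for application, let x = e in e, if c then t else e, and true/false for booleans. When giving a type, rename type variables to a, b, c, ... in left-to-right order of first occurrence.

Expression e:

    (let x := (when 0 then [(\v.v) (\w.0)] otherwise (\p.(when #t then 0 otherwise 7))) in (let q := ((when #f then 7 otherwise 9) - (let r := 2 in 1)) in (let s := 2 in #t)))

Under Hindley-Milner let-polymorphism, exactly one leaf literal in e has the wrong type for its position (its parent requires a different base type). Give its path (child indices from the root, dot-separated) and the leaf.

Trace:
  unify Int ~ Bool
  FAIL: mismatch Int ~ Bool

Answer: 0.0 : 0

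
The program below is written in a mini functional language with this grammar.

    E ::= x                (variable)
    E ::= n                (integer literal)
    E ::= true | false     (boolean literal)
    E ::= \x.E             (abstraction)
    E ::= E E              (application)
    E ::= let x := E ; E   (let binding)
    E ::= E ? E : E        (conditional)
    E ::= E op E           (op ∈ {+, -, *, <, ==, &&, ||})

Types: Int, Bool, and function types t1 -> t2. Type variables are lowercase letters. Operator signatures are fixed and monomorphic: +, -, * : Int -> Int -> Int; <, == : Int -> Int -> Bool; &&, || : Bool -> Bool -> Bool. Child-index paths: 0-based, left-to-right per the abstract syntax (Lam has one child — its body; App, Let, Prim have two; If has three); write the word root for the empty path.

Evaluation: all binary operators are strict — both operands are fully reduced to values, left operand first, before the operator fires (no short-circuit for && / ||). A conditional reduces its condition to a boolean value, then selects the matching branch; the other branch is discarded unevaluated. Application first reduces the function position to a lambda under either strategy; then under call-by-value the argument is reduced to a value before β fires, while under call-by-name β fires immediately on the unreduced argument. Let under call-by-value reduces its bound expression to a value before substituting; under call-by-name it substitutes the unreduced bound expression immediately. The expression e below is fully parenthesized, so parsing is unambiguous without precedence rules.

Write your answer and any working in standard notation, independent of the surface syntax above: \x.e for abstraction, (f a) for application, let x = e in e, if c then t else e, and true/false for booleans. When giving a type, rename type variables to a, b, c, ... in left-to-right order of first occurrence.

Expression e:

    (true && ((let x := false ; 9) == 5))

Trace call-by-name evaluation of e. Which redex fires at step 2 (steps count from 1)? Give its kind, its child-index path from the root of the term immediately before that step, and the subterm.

Derivation:
step 0: (true && ((let x = false in 9) == 5))
step 1: [let@1.0] (true && (9 == 5))
step 2: [delta@1] (true && false)

Answer: delta at 1 : (9 == 5)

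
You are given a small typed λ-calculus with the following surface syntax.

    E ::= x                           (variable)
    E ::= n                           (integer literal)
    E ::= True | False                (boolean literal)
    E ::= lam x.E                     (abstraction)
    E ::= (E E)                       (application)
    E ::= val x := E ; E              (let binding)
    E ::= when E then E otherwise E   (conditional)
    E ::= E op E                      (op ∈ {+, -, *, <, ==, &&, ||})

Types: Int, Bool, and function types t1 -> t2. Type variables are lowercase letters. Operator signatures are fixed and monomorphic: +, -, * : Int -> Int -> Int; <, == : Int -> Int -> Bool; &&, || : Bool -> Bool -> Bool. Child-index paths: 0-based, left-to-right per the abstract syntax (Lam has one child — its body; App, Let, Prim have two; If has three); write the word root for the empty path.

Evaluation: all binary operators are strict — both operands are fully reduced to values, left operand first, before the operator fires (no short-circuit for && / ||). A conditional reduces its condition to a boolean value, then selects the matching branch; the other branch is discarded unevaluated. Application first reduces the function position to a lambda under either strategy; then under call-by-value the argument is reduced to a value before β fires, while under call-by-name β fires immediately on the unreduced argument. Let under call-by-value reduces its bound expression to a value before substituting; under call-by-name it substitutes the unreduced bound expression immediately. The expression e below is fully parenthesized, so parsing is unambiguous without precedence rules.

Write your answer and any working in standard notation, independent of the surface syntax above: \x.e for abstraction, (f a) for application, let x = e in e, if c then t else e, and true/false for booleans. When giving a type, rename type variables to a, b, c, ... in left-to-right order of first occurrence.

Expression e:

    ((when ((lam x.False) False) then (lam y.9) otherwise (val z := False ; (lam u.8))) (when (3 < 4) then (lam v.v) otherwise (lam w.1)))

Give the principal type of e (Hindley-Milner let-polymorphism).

Answer: Int

Working:
\x._ : a -> Bool
  unify a -> Bool ~ Bool -> b
  unify a ~ Bool
  unify Bool ~ b
_ _ : Bool
  unify Bool ~ Bool
\y._ : c -> Int
let z : Bool
\u._ : d -> Int
  unify c -> Int ~ d -> Int
  unify c ~ d
  unify Int ~ Int
  unify Int ~ Int
  unify Int ~ Int
  unify Bool ~ Bool
v : e
\v._ : e -> e
\w._ : f -> Int
  unify e -> e ~ f -> Int
  unify e ~ f
  unify f ~ Int
  unify d -> Int ~ (Int -> Int) -> g
  unify d ~ Int -> Int
  unify Int ~ g
_ _ : Int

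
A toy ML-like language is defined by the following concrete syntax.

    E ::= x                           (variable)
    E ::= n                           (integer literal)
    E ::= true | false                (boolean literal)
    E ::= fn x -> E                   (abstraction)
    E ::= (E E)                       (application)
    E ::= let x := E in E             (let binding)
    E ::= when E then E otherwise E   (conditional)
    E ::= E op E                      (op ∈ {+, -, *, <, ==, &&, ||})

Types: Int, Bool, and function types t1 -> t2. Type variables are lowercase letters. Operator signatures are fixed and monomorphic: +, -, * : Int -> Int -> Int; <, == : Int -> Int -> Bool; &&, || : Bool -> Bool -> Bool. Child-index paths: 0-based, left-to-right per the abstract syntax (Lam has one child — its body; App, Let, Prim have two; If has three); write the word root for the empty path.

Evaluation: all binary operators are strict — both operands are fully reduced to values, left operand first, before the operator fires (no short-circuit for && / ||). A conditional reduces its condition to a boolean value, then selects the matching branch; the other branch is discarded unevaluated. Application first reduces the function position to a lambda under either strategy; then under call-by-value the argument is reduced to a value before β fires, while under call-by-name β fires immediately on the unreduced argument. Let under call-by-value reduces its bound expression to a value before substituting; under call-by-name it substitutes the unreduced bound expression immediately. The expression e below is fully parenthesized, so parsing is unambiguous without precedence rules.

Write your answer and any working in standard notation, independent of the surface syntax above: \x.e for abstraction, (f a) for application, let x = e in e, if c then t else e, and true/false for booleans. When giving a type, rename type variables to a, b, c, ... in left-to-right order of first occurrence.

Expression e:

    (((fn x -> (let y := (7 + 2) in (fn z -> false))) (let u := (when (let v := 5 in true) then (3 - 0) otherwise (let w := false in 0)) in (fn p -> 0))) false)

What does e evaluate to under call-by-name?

Answer: false

Working:
step 0: (((\x.(let y = (7 + 2) in (\z.false))) (let u = (if (let v = 5 in true) then (3 - 0) else (let w = false in 0)) in (\p.0))) false)
step 1: [beta@0] ((let y = (7 + 2) in (\z.false)) false)
step 2: [let@0] ((\z.false) false)
step 3: [beta@root] false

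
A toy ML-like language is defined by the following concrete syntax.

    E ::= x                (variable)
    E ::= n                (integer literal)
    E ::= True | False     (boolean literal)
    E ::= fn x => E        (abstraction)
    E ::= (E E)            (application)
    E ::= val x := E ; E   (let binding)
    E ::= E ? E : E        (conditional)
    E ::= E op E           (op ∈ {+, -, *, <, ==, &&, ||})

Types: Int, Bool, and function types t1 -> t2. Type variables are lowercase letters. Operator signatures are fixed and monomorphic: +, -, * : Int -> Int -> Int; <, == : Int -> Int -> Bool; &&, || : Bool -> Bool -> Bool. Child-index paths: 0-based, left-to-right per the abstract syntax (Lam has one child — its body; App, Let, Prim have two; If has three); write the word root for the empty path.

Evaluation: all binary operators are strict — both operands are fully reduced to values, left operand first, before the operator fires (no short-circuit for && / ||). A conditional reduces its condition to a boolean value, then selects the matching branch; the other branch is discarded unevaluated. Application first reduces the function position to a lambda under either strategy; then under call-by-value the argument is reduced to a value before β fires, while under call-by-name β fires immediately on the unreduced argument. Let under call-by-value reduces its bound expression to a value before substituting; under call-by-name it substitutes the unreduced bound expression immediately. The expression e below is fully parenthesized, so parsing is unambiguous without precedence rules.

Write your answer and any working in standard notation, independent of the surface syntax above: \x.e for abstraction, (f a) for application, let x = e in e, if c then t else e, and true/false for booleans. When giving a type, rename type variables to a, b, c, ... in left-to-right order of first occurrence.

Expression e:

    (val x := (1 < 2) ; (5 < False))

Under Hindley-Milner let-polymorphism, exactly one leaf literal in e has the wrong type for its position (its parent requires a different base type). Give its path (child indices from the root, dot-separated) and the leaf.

Answer: 1.1 : false

Working:
  unify Int ~ Int
  unify Int ~ Int
let x : Bool
  unify Int ~ Int
  unify Bool ~ Int
  FAIL: mismatch Bool ~ Int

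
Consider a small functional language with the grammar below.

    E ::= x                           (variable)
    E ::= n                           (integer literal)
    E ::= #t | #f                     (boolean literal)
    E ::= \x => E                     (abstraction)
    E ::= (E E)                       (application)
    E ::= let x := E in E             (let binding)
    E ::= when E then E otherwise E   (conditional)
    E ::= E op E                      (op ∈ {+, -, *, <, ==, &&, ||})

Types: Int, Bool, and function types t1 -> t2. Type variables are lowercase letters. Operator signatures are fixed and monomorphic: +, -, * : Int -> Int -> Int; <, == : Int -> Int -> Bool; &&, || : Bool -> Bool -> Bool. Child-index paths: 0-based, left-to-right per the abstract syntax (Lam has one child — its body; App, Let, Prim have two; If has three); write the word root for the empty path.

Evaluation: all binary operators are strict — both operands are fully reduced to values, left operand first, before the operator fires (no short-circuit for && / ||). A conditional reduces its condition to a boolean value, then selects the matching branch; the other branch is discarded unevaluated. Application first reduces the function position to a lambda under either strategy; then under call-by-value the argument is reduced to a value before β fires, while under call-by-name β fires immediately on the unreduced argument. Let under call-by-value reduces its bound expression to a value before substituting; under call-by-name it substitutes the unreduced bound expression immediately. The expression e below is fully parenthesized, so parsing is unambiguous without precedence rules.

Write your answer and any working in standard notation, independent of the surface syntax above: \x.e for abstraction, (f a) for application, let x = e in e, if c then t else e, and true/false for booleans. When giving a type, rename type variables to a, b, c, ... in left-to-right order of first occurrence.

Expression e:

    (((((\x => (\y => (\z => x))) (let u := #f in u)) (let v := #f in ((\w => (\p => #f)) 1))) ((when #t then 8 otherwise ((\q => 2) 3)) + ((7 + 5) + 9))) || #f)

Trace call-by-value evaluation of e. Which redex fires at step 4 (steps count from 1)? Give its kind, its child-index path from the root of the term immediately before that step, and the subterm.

Trace:
step 0: (((((\x.(\y.(\z.x))) (let u = false in u)) (let v = false in ((\w.(\p.false)) 1))) ((if true then 8 else ((\q.2) 3)) + ((7 + 5) + 9))) || false)
step 1: [let@0.0.0.1] (((((\x.(\y.(\z.x))) false) (let v = false in ((\w.(\p.false)) 1))) ((if true then 8 else ((\q.2) 3)) + ((7 + 5) + 9))) || false)
step 2: [beta@0.0.0] ((((\y.(\z.false)) (let v = false in ((\w.(\p.false)) 1))) ((if true then 8 else ((\q.2) 3)) + ((7 + 5) + 9))) || false)
step 3: [let@0.0.1] ((((\y.(\z.false)) ((\w.(\p.false)) 1)) ((if true then 8 else ((\q.2) 3)) + ((7 + 5) + 9))) || false)
step 4: [beta@0.0.1] ((((\y.(\z.false)) (\p.false)) ((if true then 8 else ((\q.2) 3)) + ((7 + 5) + 9))) || false)

Answer: beta at 0.0.1 : ((\w.(\p.false)) 1)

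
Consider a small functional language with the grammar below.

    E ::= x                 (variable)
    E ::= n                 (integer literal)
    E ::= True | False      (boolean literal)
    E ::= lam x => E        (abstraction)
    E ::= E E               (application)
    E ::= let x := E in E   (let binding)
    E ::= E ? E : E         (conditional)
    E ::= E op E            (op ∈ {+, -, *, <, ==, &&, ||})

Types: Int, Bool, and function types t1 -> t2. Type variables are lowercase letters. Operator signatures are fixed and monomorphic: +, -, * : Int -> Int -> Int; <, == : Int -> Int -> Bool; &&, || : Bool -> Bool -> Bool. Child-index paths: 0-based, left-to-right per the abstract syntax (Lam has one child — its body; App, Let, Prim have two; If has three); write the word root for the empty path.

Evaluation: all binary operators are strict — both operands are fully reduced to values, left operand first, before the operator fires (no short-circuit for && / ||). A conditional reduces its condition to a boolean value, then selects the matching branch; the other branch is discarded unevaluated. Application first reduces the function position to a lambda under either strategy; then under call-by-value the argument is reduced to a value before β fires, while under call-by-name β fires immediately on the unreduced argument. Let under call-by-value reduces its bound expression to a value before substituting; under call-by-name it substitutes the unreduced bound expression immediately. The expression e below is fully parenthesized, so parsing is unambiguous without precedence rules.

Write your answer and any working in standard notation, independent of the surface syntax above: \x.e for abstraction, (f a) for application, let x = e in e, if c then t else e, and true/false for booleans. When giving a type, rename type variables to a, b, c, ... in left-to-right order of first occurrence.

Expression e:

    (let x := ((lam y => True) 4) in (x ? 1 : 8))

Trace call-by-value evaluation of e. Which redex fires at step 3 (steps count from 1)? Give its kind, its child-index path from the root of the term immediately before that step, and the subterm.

Answer: if at root : (if true then 1 else 8)

Trace:
step 0: (let x = ((\y.true) 4) in (if x then 1 else 8))
step 1: [beta@0] (let x = true in (if x then 1 else 8))
step 2: [let@root] (if true then 1 else 8)
step 3: [if@root] 1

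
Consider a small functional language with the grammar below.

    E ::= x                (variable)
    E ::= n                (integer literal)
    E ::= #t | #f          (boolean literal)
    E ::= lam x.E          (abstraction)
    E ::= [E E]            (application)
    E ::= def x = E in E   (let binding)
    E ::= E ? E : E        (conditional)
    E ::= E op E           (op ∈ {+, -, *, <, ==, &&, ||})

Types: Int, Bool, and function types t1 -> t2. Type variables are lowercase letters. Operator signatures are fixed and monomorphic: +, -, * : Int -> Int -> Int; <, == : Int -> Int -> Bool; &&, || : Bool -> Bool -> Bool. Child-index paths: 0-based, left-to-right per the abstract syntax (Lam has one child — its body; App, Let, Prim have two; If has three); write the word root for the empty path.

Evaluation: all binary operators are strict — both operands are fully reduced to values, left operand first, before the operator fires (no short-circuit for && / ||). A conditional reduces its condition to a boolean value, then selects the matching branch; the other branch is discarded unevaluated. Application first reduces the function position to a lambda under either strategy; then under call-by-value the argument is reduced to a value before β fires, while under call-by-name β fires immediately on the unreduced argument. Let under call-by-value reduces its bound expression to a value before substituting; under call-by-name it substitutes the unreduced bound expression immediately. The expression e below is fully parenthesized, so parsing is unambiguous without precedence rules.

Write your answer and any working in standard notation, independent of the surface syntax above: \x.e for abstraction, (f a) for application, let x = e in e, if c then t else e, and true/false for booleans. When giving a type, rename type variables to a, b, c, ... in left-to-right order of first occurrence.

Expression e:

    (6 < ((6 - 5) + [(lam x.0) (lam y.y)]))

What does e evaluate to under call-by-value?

Trace:
step 0: (6 < ((6 - 5) + ((\x.0) (\y.y))))
step 1: [delta@1.0] (6 < (1 + ((\x.0) (\y.y))))
step 2: [beta@1.1] (6 < (1 + 0))
step 3: [delta@1] (6 < 1)
step 4: [delta@root] false

Answer: false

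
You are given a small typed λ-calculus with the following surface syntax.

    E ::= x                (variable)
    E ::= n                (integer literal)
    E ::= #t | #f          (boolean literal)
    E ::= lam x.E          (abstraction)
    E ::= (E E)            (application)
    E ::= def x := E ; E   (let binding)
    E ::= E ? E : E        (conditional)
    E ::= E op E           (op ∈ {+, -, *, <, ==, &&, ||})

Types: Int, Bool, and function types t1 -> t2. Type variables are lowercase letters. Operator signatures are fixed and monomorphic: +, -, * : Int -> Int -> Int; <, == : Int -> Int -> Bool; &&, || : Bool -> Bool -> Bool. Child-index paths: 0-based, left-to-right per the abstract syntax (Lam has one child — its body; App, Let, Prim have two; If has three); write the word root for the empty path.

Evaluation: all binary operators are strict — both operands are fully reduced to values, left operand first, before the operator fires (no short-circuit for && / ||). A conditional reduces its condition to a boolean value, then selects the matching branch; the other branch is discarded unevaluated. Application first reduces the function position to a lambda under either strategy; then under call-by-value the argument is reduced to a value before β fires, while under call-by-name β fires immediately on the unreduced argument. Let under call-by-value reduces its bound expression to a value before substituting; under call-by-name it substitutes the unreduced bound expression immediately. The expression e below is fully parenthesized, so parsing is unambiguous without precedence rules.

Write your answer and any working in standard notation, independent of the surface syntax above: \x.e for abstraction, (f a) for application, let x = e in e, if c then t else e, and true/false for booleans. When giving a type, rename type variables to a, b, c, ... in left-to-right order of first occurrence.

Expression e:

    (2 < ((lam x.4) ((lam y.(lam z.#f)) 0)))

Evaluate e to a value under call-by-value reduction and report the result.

Answer: true

Trace:
step 0: (2 < ((\x.4) ((\y.(\z.false)) 0)))
step 1: [beta@1.1] (2 < ((\x.4) (\z.false)))
step 2: [beta@1] (2 < 4)
step 3: [delta@root] true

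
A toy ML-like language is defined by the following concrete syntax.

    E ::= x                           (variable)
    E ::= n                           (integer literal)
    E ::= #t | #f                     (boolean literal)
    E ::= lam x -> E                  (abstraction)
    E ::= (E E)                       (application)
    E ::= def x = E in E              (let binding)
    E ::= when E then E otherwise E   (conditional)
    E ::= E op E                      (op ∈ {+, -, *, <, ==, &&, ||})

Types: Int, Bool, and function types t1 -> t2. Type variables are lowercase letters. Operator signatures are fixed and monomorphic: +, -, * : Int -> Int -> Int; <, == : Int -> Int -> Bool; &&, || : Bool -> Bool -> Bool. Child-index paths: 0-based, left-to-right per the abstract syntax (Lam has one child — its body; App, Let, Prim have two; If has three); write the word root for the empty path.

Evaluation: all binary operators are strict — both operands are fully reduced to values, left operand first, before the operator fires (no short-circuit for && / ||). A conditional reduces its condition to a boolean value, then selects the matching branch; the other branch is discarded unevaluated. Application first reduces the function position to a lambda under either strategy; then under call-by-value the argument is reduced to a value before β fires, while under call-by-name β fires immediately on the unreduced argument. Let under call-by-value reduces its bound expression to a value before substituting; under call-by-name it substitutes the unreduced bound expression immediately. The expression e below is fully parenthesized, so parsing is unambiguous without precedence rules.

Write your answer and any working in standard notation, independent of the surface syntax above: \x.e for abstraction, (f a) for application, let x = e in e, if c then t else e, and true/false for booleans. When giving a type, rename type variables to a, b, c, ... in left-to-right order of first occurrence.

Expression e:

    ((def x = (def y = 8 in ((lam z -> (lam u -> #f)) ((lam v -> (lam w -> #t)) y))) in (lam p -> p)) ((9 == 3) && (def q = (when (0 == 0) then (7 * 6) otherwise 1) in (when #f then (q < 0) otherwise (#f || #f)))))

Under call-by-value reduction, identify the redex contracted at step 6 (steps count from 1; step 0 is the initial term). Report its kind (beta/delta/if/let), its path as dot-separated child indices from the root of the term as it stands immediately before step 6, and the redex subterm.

Answer: delta at 1.1.0.0 : (0 == 0)

Working:
step 0: ((let x = (let y = 8 in ((\z.(\u.false)) ((\v.(\w.true)) y))) in (\p.p)) ((9 == 3) && (let q = (if (0 == 0) then (7 * 6) else 1) in (if false then (q < 0) else (false || false)))))
step 1: [let@0.0] ((let x = ((\z.(\u.false)) ((\v.(\w.true)) 8)) in (\p.p)) ((9 == 3) && (let q = (if (0 == 0) then (7 * 6) else 1) in (if false then (q < 0) else (false || false)))))
step 2: [beta@0.0.1] ((let x = ((\z.(\u.false)) (\w.true)) in (\p.p)) ((9 == 3) && (let q = (if (0 == 0) then (7 * 6) else 1) in (if false then (q < 0) else (false || false)))))
step 3: [beta@0.0] ((let x = (\u.false) in (\p.p)) ((9 == 3) && (let q = (if (0 == 0) then (7 * 6) else 1) in (if false then (q < 0) else (false || false)))))
step 4: [let@0] ((\p.p) ((9 == 3) && (let q = (if (0 == 0) then (7 * 6) else 1) in (if false then (q < 0) else (false || false)))))
step 5: [delta@1.0] ((\p.p) (false && (let q = (if (0 == 0) then (7 * 6) else 1) in (if false then (q < 0) else (false || false)))))
step 6: [delta@1.1.0.0] ((\p.p) (false && (let q = (if true then (7 * 6) else 1) in (if false then (q < 0) else (false || false)))))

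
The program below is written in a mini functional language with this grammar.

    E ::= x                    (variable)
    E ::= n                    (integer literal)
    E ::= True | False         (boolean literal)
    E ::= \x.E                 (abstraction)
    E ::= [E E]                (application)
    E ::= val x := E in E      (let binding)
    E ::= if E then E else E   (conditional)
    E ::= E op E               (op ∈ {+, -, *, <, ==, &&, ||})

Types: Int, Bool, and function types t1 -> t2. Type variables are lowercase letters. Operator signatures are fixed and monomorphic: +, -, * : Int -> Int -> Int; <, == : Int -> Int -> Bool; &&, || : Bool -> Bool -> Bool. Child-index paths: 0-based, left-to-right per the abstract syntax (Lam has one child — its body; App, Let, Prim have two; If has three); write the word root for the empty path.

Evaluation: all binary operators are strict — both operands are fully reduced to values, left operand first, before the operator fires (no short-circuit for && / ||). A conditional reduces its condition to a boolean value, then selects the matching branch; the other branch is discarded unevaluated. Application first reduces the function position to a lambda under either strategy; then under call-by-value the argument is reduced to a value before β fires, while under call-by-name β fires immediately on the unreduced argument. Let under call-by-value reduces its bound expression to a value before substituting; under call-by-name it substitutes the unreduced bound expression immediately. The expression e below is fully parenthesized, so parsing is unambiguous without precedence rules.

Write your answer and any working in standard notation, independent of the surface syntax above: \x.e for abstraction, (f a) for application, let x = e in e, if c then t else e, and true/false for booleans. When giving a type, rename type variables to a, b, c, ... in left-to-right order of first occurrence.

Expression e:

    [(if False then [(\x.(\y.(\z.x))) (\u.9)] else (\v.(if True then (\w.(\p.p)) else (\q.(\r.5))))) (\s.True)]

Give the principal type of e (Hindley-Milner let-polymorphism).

Trace:
  unify Bool ~ Bool
x : a
\z._ : c -> a
\y._ : b -> c -> a
\x._ : a -> b -> c -> a
\u._ : d -> Int
  unify a -> b -> c -> a ~ (d -> Int) -> e
  unify a ~ d -> Int
  unify b -> c -> d -> Int ~ e
_ _ : b -> c -> d -> Int
  unify Bool ~ Bool
p : h
\p._ : h -> h
\w._ : g -> h -> h
\r._ : j -> Int
\q._ : i -> j -> Int
  unify g -> h -> h ~ i -> j -> Int
  unify g ~ i
  unify h -> h ~ j -> Int
  unify h ~ j
  unify j ~ Int
\v._ : f -> i -> Int -> Int
  unify b -> c -> d -> Int ~ f -> i -> Int -> Int
  unify b ~ f
  unify c -> d -> Int ~ i -> Int -> Int
  unify c ~ i
  unify d -> Int ~ Int -> Int
  unify d ~ Int
  unify Int ~ Int
\s._ : k -> Bool
  unify f -> i -> Int -> Int ~ (k -> Bool) -> l
  unify f ~ k -> Bool
  unify i -> Int -> Int ~ l
_ _ : i -> Int -> Int

Answer: a -> Int -> Int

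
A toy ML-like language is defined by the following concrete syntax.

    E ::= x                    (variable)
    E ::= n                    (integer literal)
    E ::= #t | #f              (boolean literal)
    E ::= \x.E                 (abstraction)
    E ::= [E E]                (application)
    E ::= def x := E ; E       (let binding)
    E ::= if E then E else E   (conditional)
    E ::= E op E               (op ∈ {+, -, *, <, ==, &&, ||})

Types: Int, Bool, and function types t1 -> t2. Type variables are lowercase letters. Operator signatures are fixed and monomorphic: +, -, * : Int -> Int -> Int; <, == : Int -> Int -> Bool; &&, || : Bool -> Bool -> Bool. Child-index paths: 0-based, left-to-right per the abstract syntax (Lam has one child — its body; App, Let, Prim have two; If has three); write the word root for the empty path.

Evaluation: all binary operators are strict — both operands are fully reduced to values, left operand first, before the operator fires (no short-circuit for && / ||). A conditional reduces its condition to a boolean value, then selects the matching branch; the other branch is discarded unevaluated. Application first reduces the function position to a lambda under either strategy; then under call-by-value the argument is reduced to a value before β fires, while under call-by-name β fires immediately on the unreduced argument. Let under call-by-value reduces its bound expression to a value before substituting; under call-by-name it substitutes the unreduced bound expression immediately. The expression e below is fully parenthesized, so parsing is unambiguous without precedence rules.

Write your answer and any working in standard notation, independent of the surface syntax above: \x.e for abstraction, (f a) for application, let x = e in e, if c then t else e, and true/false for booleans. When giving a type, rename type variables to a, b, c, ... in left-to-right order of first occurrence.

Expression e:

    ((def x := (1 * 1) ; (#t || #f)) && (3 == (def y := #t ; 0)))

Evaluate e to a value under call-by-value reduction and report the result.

Answer: false

Working:
step 0: ((let x = (1 * 1) in (true || false)) && (3 == (let y = true in 0)))
step 1: [delta@0.0] ((let x = 1 in (true || false)) && (3 == (let y = true in 0)))
step 2: [let@0] ((true || false) && (3 == (let y = true in 0)))
step 3: [delta@0] (true && (3 == (let y = true in 0)))
step 4: [let@1.1] (true && (3 == 0))
step 5: [delta@1] (true && false)
step 6: [delta@root] false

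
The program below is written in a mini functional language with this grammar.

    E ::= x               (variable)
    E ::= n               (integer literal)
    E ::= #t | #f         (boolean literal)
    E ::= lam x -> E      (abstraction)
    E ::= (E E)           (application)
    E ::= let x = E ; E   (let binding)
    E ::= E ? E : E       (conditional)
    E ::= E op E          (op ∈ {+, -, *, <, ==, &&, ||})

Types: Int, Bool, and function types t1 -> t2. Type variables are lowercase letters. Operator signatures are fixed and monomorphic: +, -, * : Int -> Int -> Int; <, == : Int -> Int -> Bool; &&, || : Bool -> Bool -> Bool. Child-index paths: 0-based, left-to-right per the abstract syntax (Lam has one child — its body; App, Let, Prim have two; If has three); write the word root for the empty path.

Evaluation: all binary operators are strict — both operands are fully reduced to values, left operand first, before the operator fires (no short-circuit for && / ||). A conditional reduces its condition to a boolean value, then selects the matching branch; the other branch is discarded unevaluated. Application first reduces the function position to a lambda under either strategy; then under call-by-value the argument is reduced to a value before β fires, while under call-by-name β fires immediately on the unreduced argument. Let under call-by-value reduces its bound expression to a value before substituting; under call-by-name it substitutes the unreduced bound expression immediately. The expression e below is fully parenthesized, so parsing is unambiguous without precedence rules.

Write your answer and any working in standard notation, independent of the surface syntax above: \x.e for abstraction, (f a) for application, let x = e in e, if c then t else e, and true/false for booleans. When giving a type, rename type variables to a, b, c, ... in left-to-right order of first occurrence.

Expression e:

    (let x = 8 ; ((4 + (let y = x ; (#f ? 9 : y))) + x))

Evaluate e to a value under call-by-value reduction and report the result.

Answer: 20

Working:
step 0: (let x = 8 in ((4 + (let y = x in (if false then 9 else y))) + x))
step 1: [let@root] ((4 + (let y = 8 in (if false then 9 else y))) + 8)
step 2: [let@0.1] ((4 + (if false then 9 else 8)) + 8)
step 3: [if@0.1] ((4 + 8) + 8)
step 4: [delta@0] (12 + 8)
step 5: [delta@root] 20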